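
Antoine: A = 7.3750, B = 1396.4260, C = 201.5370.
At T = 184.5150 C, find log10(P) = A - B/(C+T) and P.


C+T = 386.0520
B/(C+T) = 3.6172
log10(P) = 7.3750 - 3.6172 = 3.7578
P = 10^3.7578 = 5725.3673 mmHg

5725.3673 mmHg


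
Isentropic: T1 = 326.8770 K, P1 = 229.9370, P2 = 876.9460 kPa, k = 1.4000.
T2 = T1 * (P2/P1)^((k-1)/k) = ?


(k-1)/k = 0.2857
(P2/P1)^exp = 1.4659
T2 = 326.8770 * 1.4659 = 479.1686 K

479.1686 K


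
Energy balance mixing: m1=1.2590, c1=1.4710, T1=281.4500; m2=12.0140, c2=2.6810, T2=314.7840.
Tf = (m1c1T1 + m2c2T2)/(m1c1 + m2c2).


num = 10660.2883
den = 34.0615
Tf = 312.9716 K

312.9716 K


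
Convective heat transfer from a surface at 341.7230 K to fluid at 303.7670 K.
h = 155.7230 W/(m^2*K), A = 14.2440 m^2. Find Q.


dT = 37.9560 K
Q = 155.7230 * 14.2440 * 37.9560 = 84190.9024 W

84190.9024 W


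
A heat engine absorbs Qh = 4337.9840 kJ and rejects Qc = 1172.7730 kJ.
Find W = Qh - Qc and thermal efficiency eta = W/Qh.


W = 4337.9840 - 1172.7730 = 3165.2110 kJ
eta = 3165.2110 / 4337.9840 = 0.7297 = 72.9650%

W = 3165.2110 kJ, eta = 72.9650%


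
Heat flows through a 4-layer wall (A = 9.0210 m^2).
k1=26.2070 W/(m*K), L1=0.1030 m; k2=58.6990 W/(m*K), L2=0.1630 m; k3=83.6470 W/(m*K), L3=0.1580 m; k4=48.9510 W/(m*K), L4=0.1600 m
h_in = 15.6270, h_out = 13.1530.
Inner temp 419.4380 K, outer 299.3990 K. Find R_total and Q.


R_conv_in = 1/(15.6270*9.0210) = 0.0071
R_1 = 0.1030/(26.2070*9.0210) = 0.0004
R_2 = 0.1630/(58.6990*9.0210) = 0.0003
R_3 = 0.1580/(83.6470*9.0210) = 0.0002
R_4 = 0.1600/(48.9510*9.0210) = 0.0004
R_conv_out = 1/(13.1530*9.0210) = 0.0084
R_total = 0.0168 K/W
Q = 120.0390 / 0.0168 = 7129.5657 W

R_total = 0.0168 K/W, Q = 7129.5657 W


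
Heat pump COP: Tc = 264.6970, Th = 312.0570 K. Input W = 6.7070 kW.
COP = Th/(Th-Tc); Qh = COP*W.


COP = 312.0570 / 47.3600 = 6.5890
Qh = 6.5890 * 6.7070 = 44.1927 kW

COP = 6.5890, Qh = 44.1927 kW


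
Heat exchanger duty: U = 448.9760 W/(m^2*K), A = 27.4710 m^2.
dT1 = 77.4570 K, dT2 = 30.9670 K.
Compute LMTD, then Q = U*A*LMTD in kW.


LMTD = 50.7089 K
Q = 448.9760 * 27.4710 * 50.7089 = 625434.9513 W = 625.4350 kW

625.4350 kW


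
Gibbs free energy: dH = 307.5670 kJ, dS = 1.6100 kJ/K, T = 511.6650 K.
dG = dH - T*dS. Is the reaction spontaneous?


T*dS = 511.6650 * 1.6100 = 823.7807 kJ
dG = 307.5670 - 823.7807 = -516.2137 kJ (spontaneous)

dG = -516.2137 kJ, spontaneous


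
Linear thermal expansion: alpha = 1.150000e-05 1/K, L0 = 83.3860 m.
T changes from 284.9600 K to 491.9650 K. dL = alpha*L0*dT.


dT = 207.0050 K
dL = 1.150000e-05 * 83.3860 * 207.0050 = 0.198505 m
L_final = 83.584505 m

dL = 0.198505 m


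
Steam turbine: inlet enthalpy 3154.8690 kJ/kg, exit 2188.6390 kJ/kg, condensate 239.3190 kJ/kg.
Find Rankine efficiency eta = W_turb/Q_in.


W = 966.2300 kJ/kg
Q_in = 2915.5500 kJ/kg
eta = 0.3314 = 33.1406%

eta = 33.1406%


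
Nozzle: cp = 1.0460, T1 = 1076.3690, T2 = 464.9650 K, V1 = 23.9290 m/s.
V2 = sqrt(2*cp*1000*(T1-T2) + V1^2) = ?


dT = 611.4040 K
2*cp*1000*dT = 1279057.1680
V1^2 = 572.5970
V2 = sqrt(1279629.7650) = 1131.2072 m/s

1131.2072 m/s


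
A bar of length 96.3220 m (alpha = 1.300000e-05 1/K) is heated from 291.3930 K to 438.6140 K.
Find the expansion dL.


dT = 147.2210 K
dL = 1.300000e-05 * 96.3220 * 147.2210 = 0.184348 m
L_final = 96.506348 m

dL = 0.184348 m


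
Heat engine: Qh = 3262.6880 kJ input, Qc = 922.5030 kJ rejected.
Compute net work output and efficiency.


W = 3262.6880 - 922.5030 = 2340.1850 kJ
eta = 2340.1850 / 3262.6880 = 0.7173 = 71.7257%

W = 2340.1850 kJ, eta = 71.7257%


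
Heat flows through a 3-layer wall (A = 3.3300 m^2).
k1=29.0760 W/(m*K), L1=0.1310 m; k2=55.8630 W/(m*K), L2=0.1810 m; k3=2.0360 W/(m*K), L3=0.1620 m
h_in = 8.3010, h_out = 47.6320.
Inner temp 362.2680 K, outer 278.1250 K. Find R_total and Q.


R_conv_in = 1/(8.3010*3.3300) = 0.0362
R_1 = 0.1310/(29.0760*3.3300) = 0.0014
R_2 = 0.1810/(55.8630*3.3300) = 0.0010
R_3 = 0.1620/(2.0360*3.3300) = 0.0239
R_conv_out = 1/(47.6320*3.3300) = 0.0063
R_total = 0.0687 K/W
Q = 84.1430 / 0.0687 = 1224.7676 W

R_total = 0.0687 K/W, Q = 1224.7676 W


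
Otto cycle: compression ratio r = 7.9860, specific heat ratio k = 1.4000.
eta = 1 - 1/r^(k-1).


r^(k-1) = 2.2958
eta = 1 - 1/2.2958 = 0.5644 = 56.4420%

56.4420%


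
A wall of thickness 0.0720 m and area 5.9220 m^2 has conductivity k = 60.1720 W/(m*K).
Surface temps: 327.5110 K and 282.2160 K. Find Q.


dT = 45.2950 K
Q = 60.1720 * 5.9220 * 45.2950 / 0.0720 = 224171.6134 W

224171.6134 W


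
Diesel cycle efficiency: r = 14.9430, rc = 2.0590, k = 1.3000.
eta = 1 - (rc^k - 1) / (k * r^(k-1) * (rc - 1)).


r^(k-1) = 2.2508
rc^k = 2.5571
eta = 0.4975 = 49.7478%

49.7478%


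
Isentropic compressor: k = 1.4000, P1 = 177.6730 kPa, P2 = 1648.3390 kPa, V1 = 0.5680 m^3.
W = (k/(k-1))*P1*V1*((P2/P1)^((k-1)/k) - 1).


(k-1)/k = 0.2857
(P2/P1)^exp = 1.8898
W = 3.5000 * 177.6730 * 0.5680 * (1.8898 - 1) = 314.2764 kJ

314.2764 kJ


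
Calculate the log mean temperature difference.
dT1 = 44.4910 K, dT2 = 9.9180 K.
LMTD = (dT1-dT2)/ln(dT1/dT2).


dT1/dT2 = 4.4859
ln(dT1/dT2) = 1.5009
LMTD = 34.5730 / 1.5009 = 23.0343 K

23.0343 K


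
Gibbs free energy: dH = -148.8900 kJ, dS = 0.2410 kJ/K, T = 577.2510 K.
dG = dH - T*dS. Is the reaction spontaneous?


T*dS = 577.2510 * 0.2410 = 139.1175 kJ
dG = -148.8900 - 139.1175 = -288.0075 kJ (spontaneous)

dG = -288.0075 kJ, spontaneous


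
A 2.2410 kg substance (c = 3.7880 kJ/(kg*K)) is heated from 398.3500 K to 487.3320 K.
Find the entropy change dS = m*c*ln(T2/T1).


T2/T1 = 1.2234
ln(T2/T1) = 0.2016
dS = 2.2410 * 3.7880 * 0.2016 = 1.7115 kJ/K

1.7115 kJ/K


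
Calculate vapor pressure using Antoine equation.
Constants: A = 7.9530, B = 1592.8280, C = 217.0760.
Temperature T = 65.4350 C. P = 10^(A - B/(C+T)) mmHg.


C+T = 282.5110
B/(C+T) = 5.6381
log10(P) = 7.9530 - 5.6381 = 2.3149
P = 10^2.3149 = 206.4859 mmHg

206.4859 mmHg


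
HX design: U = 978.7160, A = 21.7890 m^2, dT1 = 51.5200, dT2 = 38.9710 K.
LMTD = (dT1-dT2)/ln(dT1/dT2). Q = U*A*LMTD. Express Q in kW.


LMTD = 44.9540 K
Q = 978.7160 * 21.7890 * 44.9540 = 958654.0090 W = 958.6540 kW

958.6540 kW


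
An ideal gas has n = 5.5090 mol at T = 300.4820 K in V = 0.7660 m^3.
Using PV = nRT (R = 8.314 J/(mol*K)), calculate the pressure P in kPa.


P = nRT/V = 5.5090 * 8.314 * 300.4820 / 0.7660
= 13762.6243 / 0.7660 = 17966.8724 Pa = 17.9669 kPa

17.9669 kPa


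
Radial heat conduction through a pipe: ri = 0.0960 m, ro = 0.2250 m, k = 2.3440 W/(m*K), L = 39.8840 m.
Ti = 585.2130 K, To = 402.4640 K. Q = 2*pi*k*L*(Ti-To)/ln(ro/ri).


dT = 182.7490 K
ln(ro/ri) = 0.8518
Q = 2*pi*2.3440*39.8840*182.7490 / 0.8518 = 126031.1569 W

126031.1569 W


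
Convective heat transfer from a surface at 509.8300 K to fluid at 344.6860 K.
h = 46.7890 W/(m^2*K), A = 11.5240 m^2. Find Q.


dT = 165.1440 K
Q = 46.7890 * 11.5240 * 165.1440 = 89045.0562 W

89045.0562 W


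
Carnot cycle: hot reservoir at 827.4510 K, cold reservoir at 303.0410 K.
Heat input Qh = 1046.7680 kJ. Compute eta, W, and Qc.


eta = 1 - 303.0410/827.4510 = 0.6338
W = 0.6338 * 1046.7680 = 663.4056 kJ
Qc = 1046.7680 - 663.4056 = 383.3624 kJ

eta = 63.3766%, W = 663.4056 kJ, Qc = 383.3624 kJ


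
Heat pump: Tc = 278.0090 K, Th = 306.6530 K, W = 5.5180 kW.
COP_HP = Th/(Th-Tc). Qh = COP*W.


COP = 306.6530 / 28.6440 = 10.7057
Qh = 10.7057 * 5.5180 = 59.0738 kW

COP = 10.7057, Qh = 59.0738 kW


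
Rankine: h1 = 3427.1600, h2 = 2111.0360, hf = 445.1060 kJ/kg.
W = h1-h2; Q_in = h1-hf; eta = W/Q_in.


W = 1316.1240 kJ/kg
Q_in = 2982.0540 kJ/kg
eta = 0.4413 = 44.1348%

eta = 44.1348%


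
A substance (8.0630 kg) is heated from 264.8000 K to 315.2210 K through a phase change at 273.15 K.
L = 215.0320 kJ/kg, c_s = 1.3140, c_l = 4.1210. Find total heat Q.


Q1 (sensible, solid) = 8.0630 * 1.3140 * 8.3500 = 88.4664 kJ
Q2 (latent) = 8.0630 * 215.0320 = 1733.8030 kJ
Q3 (sensible, liquid) = 8.0630 * 4.1210 * 42.0710 = 1397.9193 kJ
Q_total = 3220.1888 kJ

3220.1888 kJ


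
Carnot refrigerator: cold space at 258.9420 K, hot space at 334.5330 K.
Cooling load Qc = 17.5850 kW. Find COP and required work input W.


COP = 258.9420 / 75.5910 = 3.4256
W = 17.5850 / 3.4256 = 5.1335 kW

COP = 3.4256, W = 5.1335 kW


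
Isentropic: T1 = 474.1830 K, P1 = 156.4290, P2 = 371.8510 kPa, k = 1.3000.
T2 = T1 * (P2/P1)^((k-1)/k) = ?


(k-1)/k = 0.2308
(P2/P1)^exp = 1.2212
T2 = 474.1830 * 1.2212 = 579.0648 K

579.0648 K


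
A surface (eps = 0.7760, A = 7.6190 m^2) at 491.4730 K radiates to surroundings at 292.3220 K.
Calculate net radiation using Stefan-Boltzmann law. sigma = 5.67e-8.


T^4 = 5.8344e+10
Tsurr^4 = 7.3021e+09
Q = 0.7760 * 5.67e-8 * 7.6190 * 5.1042e+10 = 17110.8918 W

17110.8918 W


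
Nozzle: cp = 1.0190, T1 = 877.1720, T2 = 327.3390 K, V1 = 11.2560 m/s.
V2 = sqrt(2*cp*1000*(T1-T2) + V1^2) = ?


dT = 549.8330 K
2*cp*1000*dT = 1120559.6540
V1^2 = 126.6975
V2 = sqrt(1120686.3515) = 1058.6247 m/s

1058.6247 m/s


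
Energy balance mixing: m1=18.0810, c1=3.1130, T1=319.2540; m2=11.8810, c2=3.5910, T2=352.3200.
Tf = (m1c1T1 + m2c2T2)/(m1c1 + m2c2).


num = 33001.1964
den = 98.9508
Tf = 333.5111 K

333.5111 K


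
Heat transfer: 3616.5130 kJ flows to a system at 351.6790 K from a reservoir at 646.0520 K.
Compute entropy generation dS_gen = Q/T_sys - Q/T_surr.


dS_sys = 3616.5130/351.6790 = 10.2836 kJ/K
dS_surr = -3616.5130/646.0520 = -5.5979 kJ/K
dS_gen = 10.2836 - 5.5979 = 4.6857 kJ/K (irreversible)

dS_gen = 4.6857 kJ/K, irreversible


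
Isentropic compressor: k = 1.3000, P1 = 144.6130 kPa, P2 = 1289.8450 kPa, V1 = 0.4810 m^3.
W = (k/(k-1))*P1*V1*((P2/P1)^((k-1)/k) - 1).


(k-1)/k = 0.2308
(P2/P1)^exp = 1.6569
W = 4.3333 * 144.6130 * 0.4810 * (1.6569 - 1) = 198.0162 kJ

198.0162 kJ


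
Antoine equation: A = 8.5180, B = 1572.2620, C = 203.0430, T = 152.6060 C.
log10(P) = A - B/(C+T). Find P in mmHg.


C+T = 355.6490
B/(C+T) = 4.4208
log10(P) = 8.5180 - 4.4208 = 4.0972
P = 10^4.0972 = 12507.6285 mmHg

12507.6285 mmHg


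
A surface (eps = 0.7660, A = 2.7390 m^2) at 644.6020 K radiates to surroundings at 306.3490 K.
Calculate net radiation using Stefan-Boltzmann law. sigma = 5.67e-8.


T^4 = 1.7265e+11
Tsurr^4 = 8.8078e+09
Q = 0.7660 * 5.67e-8 * 2.7390 * 1.6384e+11 = 19490.8029 W

19490.8029 W


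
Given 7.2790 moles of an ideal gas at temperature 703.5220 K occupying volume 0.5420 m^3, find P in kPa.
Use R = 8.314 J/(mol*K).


P = nRT/V = 7.2790 * 8.314 * 703.5220 / 0.5420
= 42575.4672 / 0.5420 = 78552.5225 Pa = 78.5525 kPa

78.5525 kPa


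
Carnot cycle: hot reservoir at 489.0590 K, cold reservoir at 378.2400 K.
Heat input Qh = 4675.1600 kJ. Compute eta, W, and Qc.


eta = 1 - 378.2400/489.0590 = 0.2266
W = 0.2266 * 4675.1600 = 1059.3743 kJ
Qc = 4675.1600 - 1059.3743 = 3615.7857 kJ

eta = 22.6596%, W = 1059.3743 kJ, Qc = 3615.7857 kJ


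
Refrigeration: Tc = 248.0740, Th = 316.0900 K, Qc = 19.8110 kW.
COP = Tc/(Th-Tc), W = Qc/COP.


COP = 248.0740 / 68.0160 = 3.6473
W = 19.8110 / 3.6473 = 5.4317 kW

COP = 3.6473, W = 5.4317 kW


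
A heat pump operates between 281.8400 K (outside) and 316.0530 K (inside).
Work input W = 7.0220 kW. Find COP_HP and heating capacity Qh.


COP = 316.0530 / 34.2130 = 9.2378
Qh = 9.2378 * 7.0220 = 64.8679 kW

COP = 9.2378, Qh = 64.8679 kW


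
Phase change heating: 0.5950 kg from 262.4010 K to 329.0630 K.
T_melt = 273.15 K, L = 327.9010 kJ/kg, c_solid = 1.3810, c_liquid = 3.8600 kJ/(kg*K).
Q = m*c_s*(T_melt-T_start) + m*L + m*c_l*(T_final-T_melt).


Q1 (sensible, solid) = 0.5950 * 1.3810 * 10.7490 = 8.8324 kJ
Q2 (latent) = 0.5950 * 327.9010 = 195.1011 kJ
Q3 (sensible, liquid) = 0.5950 * 3.8600 * 55.9130 = 128.4154 kJ
Q_total = 332.3489 kJ

332.3489 kJ


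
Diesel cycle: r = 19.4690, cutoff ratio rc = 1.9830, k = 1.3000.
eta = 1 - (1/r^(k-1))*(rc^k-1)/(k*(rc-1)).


r^(k-1) = 2.4367
rc^k = 2.4351
eta = 0.5391 = 53.9121%

53.9121%


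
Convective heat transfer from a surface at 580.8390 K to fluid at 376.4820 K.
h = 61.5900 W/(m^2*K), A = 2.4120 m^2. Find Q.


dT = 204.3570 K
Q = 61.5900 * 2.4120 * 204.3570 = 30358.2705 W

30358.2705 W


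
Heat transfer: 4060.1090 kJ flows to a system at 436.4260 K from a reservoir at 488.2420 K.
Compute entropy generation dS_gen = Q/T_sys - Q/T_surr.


dS_sys = 4060.1090/436.4260 = 9.3031 kJ/K
dS_surr = -4060.1090/488.2420 = -8.3158 kJ/K
dS_gen = 9.3031 - 8.3158 = 0.9873 kJ/K (irreversible)

dS_gen = 0.9873 kJ/K, irreversible


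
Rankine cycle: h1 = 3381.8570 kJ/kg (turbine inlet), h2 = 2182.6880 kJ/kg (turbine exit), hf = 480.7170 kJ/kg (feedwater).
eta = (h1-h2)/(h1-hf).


W = 1199.1690 kJ/kg
Q_in = 2901.1400 kJ/kg
eta = 0.4133 = 41.3344%

eta = 41.3344%


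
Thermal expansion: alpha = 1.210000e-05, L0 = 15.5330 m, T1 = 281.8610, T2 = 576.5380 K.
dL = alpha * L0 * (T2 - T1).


dT = 294.6770 K
dL = 1.210000e-05 * 15.5330 * 294.6770 = 0.055384 m
L_final = 15.588384 m

dL = 0.055384 m


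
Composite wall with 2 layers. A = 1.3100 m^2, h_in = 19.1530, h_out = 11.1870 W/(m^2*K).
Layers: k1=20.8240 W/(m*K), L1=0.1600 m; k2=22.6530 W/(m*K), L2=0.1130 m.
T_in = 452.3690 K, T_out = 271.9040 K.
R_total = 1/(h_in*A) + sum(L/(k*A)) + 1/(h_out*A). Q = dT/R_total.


R_conv_in = 1/(19.1530*1.3100) = 0.0399
R_1 = 0.1600/(20.8240*1.3100) = 0.0059
R_2 = 0.1130/(22.6530*1.3100) = 0.0038
R_conv_out = 1/(11.1870*1.3100) = 0.0682
R_total = 0.1178 K/W
Q = 180.4650 / 0.1178 = 1532.4142 W

R_total = 0.1178 K/W, Q = 1532.4142 W


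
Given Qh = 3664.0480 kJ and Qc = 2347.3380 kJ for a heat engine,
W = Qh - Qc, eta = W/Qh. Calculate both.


W = 3664.0480 - 2347.3380 = 1316.7100 kJ
eta = 1316.7100 / 3664.0480 = 0.3594 = 35.9359%

W = 1316.7100 kJ, eta = 35.9359%


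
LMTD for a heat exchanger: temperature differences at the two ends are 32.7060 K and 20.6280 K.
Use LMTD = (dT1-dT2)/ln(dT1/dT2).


dT1/dT2 = 1.5855
ln(dT1/dT2) = 0.4609
LMTD = 12.0780 / 0.4609 = 26.2047 K

26.2047 K


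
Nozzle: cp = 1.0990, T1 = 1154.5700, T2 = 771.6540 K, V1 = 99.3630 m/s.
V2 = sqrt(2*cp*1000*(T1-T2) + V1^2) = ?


dT = 382.9160 K
2*cp*1000*dT = 841649.3680
V1^2 = 9873.0058
V2 = sqrt(851522.3738) = 922.7797 m/s

922.7797 m/s


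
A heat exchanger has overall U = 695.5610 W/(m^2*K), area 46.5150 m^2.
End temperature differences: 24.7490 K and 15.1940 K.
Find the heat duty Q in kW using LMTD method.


LMTD = 19.5846 K
Q = 695.5610 * 46.5150 * 19.5846 = 633639.0654 W = 633.6391 kW

633.6391 kW


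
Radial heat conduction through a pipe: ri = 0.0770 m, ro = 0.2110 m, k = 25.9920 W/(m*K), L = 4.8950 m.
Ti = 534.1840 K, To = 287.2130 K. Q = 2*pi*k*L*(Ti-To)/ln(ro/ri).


dT = 246.9710 K
ln(ro/ri) = 1.0081
Q = 2*pi*25.9920*4.8950*246.9710 / 1.0081 = 195855.1433 W

195855.1433 W


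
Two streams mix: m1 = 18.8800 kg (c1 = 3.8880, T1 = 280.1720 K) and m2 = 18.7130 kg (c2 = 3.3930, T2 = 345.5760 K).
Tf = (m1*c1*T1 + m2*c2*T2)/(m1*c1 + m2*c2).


num = 42507.8781
den = 136.8986
Tf = 310.5062 K

310.5062 K


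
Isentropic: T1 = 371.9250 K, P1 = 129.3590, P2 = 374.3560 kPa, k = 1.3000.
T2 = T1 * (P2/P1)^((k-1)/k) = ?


(k-1)/k = 0.2308
(P2/P1)^exp = 1.2779
T2 = 371.9250 * 1.2779 = 475.2834 K

475.2834 K


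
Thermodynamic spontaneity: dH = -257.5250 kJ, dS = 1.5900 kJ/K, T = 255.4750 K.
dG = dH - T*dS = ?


T*dS = 255.4750 * 1.5900 = 406.2053 kJ
dG = -257.5250 - 406.2053 = -663.7303 kJ (spontaneous)

dG = -663.7303 kJ, spontaneous


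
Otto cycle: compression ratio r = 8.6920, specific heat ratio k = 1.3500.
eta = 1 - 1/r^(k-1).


r^(k-1) = 2.1315
eta = 1 - 1/2.1315 = 0.5309 = 53.0854%

53.0854%


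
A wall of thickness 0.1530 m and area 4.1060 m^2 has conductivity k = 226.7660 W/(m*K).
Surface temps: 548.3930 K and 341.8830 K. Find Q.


dT = 206.5100 K
Q = 226.7660 * 4.1060 * 206.5100 / 0.1530 = 1256743.1895 W

1256743.1895 W


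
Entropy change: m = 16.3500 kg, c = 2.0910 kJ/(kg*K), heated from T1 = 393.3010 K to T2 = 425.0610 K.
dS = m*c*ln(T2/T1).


T2/T1 = 1.0808
ln(T2/T1) = 0.0777
dS = 16.3500 * 2.0910 * 0.0777 = 2.6549 kJ/K

2.6549 kJ/K


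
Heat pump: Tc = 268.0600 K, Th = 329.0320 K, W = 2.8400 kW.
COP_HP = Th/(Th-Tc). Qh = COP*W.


COP = 329.0320 / 60.9720 = 5.3964
Qh = 5.3964 * 2.8400 = 15.3259 kW

COP = 5.3964, Qh = 15.3259 kW


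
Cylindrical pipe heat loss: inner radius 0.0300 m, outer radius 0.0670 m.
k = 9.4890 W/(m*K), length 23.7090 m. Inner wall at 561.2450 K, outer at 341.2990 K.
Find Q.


dT = 219.9460 K
ln(ro/ri) = 0.8035
Q = 2*pi*9.4890*23.7090*219.9460 / 0.8035 = 386942.3926 W

386942.3926 W


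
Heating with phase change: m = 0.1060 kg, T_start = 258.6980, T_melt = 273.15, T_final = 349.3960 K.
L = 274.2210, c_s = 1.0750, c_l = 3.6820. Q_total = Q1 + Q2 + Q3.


Q1 (sensible, solid) = 0.1060 * 1.0750 * 14.4520 = 1.6468 kJ
Q2 (latent) = 0.1060 * 274.2210 = 29.0674 kJ
Q3 (sensible, liquid) = 0.1060 * 3.6820 * 76.2460 = 29.7582 kJ
Q_total = 60.4724 kJ

60.4724 kJ


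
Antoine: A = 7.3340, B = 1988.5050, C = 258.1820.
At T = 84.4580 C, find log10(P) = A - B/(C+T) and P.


C+T = 342.6400
B/(C+T) = 5.8035
log10(P) = 7.3340 - 5.8035 = 1.5305
P = 10^1.5305 = 33.9249 mmHg

33.9249 mmHg


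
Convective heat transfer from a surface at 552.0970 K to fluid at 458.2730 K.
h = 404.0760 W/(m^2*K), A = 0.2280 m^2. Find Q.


dT = 93.8240 K
Q = 404.0760 * 0.2280 * 93.8240 = 8643.9421 W

8643.9421 W


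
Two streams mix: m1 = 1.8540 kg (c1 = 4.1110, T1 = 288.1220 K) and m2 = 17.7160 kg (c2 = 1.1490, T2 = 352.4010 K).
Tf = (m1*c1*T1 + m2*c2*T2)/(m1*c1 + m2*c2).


num = 9369.3699
den = 27.9775
Tf = 334.8897 K

334.8897 K


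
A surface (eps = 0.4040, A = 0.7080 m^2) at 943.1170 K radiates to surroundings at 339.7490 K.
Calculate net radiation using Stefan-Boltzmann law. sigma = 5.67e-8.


T^4 = 7.9116e+11
Tsurr^4 = 1.3324e+10
Q = 0.4040 * 5.67e-8 * 0.7080 * 7.7783e+11 = 12614.8964 W

12614.8964 W


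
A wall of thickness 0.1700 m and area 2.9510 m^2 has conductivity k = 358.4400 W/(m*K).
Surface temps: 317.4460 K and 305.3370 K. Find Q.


dT = 12.1090 K
Q = 358.4400 * 2.9510 * 12.1090 / 0.1700 = 75343.3690 W

75343.3690 W


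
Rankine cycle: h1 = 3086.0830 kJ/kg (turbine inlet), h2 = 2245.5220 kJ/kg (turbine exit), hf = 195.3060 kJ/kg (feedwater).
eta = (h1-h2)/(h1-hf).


W = 840.5610 kJ/kg
Q_in = 2890.7770 kJ/kg
eta = 0.2908 = 29.0773%

eta = 29.0773%


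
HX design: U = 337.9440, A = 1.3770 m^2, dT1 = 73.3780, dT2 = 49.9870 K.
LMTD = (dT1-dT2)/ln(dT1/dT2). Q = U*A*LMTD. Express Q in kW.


LMTD = 60.9361 K
Q = 337.9440 * 1.3770 * 60.9361 = 28356.5416 W = 28.3565 kW

28.3565 kW


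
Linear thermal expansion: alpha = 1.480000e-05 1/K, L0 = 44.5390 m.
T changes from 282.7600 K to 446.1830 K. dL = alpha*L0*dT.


dT = 163.4230 K
dL = 1.480000e-05 * 44.5390 * 163.4230 = 0.107725 m
L_final = 44.646725 m

dL = 0.107725 m


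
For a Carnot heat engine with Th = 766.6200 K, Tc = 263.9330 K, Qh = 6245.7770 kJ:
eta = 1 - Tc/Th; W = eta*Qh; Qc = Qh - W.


eta = 1 - 263.9330/766.6200 = 0.6557
W = 0.6557 * 6245.7770 = 4095.4722 kJ
Qc = 6245.7770 - 4095.4722 = 2150.3048 kJ

eta = 65.5719%, W = 4095.4722 kJ, Qc = 2150.3048 kJ


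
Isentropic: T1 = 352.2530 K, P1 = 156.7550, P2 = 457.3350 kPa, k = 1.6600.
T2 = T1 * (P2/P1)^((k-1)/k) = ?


(k-1)/k = 0.3976
(P2/P1)^exp = 1.5307
T2 = 352.2530 * 1.5307 = 539.1870 K

539.1870 K


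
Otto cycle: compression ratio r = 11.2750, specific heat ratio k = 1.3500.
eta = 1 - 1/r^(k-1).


r^(k-1) = 2.3348
eta = 1 - 1/2.3348 = 0.5717 = 57.1689%

57.1689%


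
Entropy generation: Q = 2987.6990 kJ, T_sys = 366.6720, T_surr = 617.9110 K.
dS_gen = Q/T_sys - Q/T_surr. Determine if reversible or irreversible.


dS_sys = 2987.6990/366.6720 = 8.1482 kJ/K
dS_surr = -2987.6990/617.9110 = -4.8352 kJ/K
dS_gen = 8.1482 - 4.8352 = 3.3130 kJ/K (irreversible)

dS_gen = 3.3130 kJ/K, irreversible


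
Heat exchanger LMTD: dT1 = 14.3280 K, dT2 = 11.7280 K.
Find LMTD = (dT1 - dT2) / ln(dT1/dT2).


dT1/dT2 = 1.2217
ln(dT1/dT2) = 0.2002
LMTD = 2.6000 / 0.2002 = 12.9846 K

12.9846 K


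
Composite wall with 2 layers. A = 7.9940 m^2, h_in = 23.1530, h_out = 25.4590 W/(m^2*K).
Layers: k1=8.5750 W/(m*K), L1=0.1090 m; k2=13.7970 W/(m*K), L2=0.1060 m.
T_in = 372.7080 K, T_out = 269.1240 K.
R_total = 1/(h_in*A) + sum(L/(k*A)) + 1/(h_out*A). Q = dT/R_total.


R_conv_in = 1/(23.1530*7.9940) = 0.0054
R_1 = 0.1090/(8.5750*7.9940) = 0.0016
R_2 = 0.1060/(13.7970*7.9940) = 0.0010
R_conv_out = 1/(25.4590*7.9940) = 0.0049
R_total = 0.0129 K/W
Q = 103.5840 / 0.0129 = 8049.9552 W

R_total = 0.0129 K/W, Q = 8049.9552 W


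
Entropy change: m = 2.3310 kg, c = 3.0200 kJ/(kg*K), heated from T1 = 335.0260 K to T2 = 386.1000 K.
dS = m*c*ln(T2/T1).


T2/T1 = 1.1524
ln(T2/T1) = 0.1419
dS = 2.3310 * 3.0200 * 0.1419 = 0.9988 kJ/K

0.9988 kJ/K


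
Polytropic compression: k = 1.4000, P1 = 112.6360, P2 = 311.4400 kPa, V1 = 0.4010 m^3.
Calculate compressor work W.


(k-1)/k = 0.2857
(P2/P1)^exp = 1.3372
W = 3.5000 * 112.6360 * 0.4010 * (1.3372 - 1) = 53.3075 kJ

53.3075 kJ


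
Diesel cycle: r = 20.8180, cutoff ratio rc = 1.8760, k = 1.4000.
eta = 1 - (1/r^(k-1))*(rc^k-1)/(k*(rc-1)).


r^(k-1) = 3.3680
rc^k = 2.4128
eta = 0.6580 = 65.7957%

65.7957%


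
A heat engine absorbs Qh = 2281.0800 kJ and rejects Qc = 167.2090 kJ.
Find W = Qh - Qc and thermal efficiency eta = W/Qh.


W = 2281.0800 - 167.2090 = 2113.8710 kJ
eta = 2113.8710 / 2281.0800 = 0.9267 = 92.6697%

W = 2113.8710 kJ, eta = 92.6697%


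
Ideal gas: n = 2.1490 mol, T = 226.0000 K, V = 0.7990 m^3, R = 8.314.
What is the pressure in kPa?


P = nRT/V = 2.1490 * 8.314 * 226.0000 / 0.7990
= 4037.8936 / 0.7990 = 5053.6842 Pa = 5.0537 kPa

5.0537 kPa


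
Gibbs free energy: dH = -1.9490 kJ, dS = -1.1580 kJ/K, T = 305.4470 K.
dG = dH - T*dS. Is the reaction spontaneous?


T*dS = 305.4470 * -1.1580 = -353.7076 kJ
dG = -1.9490 + 353.7076 = 351.7586 kJ (non-spontaneous)

dG = 351.7586 kJ, non-spontaneous


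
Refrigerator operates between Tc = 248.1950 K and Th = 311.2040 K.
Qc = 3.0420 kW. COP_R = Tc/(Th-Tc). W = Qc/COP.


COP = 248.1950 / 63.0090 = 3.9390
W = 3.0420 / 3.9390 = 0.7723 kW

COP = 3.9390, W = 0.7723 kW


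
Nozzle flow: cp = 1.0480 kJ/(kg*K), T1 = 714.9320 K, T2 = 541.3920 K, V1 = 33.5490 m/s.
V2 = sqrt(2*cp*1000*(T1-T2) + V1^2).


dT = 173.5400 K
2*cp*1000*dT = 363739.8400
V1^2 = 1125.5354
V2 = sqrt(364865.3754) = 604.0409 m/s

604.0409 m/s


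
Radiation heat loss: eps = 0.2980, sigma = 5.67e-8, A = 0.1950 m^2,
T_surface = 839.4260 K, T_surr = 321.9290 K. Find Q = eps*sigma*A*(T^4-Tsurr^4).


T^4 = 4.9651e+11
Tsurr^4 = 1.0741e+10
Q = 0.2980 * 5.67e-8 * 0.1950 * 4.8577e+11 = 1600.5363 W

1600.5363 W


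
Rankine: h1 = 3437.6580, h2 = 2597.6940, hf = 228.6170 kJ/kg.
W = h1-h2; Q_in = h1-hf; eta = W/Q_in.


W = 839.9640 kJ/kg
Q_in = 3209.0410 kJ/kg
eta = 0.2617 = 26.1749%

eta = 26.1749%


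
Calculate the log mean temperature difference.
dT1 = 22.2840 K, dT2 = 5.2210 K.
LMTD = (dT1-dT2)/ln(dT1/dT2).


dT1/dT2 = 4.2681
ln(dT1/dT2) = 1.4512
LMTD = 17.0630 / 1.4512 = 11.7580 K

11.7580 K


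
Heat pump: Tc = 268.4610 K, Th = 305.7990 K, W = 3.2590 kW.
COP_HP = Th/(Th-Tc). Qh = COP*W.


COP = 305.7990 / 37.3380 = 8.1900
Qh = 8.1900 * 3.2590 = 26.6913 kW

COP = 8.1900, Qh = 26.6913 kW


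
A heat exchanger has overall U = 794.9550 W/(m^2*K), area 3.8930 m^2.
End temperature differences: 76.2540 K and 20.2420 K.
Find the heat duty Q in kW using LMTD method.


LMTD = 42.2314 K
Q = 794.9550 * 3.8930 * 42.2314 = 130696.1857 W = 130.6962 kW

130.6962 kW


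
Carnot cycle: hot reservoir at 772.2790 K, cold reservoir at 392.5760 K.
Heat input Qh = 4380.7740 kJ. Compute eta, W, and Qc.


eta = 1 - 392.5760/772.2790 = 0.4917
W = 0.4917 * 4380.7740 = 2153.8758 kJ
Qc = 4380.7740 - 2153.8758 = 2226.8982 kJ

eta = 49.1666%, W = 2153.8758 kJ, Qc = 2226.8982 kJ


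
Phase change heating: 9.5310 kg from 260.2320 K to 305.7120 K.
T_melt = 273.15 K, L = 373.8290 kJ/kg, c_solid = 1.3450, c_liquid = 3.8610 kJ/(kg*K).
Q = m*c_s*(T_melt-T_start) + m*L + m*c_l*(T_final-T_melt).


Q1 (sensible, solid) = 9.5310 * 1.3450 * 12.9180 = 165.5984 kJ
Q2 (latent) = 9.5310 * 373.8290 = 3562.9642 kJ
Q3 (sensible, liquid) = 9.5310 * 3.8610 * 32.5620 = 1198.2553 kJ
Q_total = 4926.8178 kJ

4926.8178 kJ


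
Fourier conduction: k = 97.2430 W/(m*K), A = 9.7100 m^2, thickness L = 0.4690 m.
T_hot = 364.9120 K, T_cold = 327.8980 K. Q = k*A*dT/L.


dT = 37.0140 K
Q = 97.2430 * 9.7100 * 37.0140 / 0.4690 = 74519.6414 W

74519.6414 W


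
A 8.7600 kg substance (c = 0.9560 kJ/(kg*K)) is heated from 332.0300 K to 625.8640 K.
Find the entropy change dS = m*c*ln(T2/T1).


T2/T1 = 1.8850
ln(T2/T1) = 0.6339
dS = 8.7600 * 0.9560 * 0.6339 = 5.3087 kJ/K

5.3087 kJ/K


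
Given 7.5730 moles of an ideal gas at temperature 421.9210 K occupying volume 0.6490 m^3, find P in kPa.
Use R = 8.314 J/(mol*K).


P = nRT/V = 7.5730 * 8.314 * 421.9210 / 0.6490
= 26564.9571 / 0.6490 = 40932.1373 Pa = 40.9321 kPa

40.9321 kPa


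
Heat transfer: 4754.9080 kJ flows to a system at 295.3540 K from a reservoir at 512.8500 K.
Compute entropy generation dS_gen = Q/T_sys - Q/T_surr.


dS_sys = 4754.9080/295.3540 = 16.0990 kJ/K
dS_surr = -4754.9080/512.8500 = -9.2715 kJ/K
dS_gen = 16.0990 - 9.2715 = 6.8275 kJ/K (irreversible)

dS_gen = 6.8275 kJ/K, irreversible


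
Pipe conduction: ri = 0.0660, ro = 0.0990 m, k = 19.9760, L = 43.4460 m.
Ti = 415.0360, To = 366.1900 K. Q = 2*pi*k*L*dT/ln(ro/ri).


dT = 48.8460 K
ln(ro/ri) = 0.4055
Q = 2*pi*19.9760*43.4460*48.8460 / 0.4055 = 656921.8592 W

656921.8592 W


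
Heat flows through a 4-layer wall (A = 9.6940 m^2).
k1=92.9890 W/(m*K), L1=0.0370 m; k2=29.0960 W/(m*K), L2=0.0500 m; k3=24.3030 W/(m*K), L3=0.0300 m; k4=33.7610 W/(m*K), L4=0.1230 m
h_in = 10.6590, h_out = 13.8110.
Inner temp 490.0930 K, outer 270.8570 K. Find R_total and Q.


R_conv_in = 1/(10.6590*9.6940) = 0.0097
R_1 = 0.0370/(92.9890*9.6940) = 4.1046e-05
R_2 = 0.0500/(29.0960*9.6940) = 0.0002
R_3 = 0.0300/(24.3030*9.6940) = 0.0001
R_4 = 0.1230/(33.7610*9.6940) = 0.0004
R_conv_out = 1/(13.8110*9.6940) = 0.0075
R_total = 0.0179 K/W
Q = 219.2360 / 0.0179 = 12269.3940 W

R_total = 0.0179 K/W, Q = 12269.3940 W


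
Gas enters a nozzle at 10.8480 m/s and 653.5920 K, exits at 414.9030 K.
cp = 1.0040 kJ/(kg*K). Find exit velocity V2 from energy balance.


dT = 238.6890 K
2*cp*1000*dT = 479287.5120
V1^2 = 117.6791
V2 = sqrt(479405.1911) = 692.3909 m/s

692.3909 m/s


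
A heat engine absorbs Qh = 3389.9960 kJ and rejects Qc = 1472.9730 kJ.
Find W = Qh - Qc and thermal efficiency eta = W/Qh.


W = 3389.9960 - 1472.9730 = 1917.0230 kJ
eta = 1917.0230 / 3389.9960 = 0.5655 = 56.5494%

W = 1917.0230 kJ, eta = 56.5494%


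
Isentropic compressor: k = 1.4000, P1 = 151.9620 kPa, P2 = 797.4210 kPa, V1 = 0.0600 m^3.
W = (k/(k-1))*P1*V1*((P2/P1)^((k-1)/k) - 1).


(k-1)/k = 0.2857
(P2/P1)^exp = 1.6058
W = 3.5000 * 151.9620 * 0.0600 * (1.6058 - 1) = 19.3334 kJ

19.3334 kJ


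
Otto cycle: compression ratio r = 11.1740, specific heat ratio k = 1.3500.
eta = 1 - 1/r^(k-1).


r^(k-1) = 2.3274
eta = 1 - 1/2.3274 = 0.5703 = 57.0338%

57.0338%


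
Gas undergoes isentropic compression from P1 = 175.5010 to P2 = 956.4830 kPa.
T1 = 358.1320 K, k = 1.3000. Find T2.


(k-1)/k = 0.2308
(P2/P1)^exp = 1.4789
T2 = 358.1320 * 1.4789 = 529.6403 K

529.6403 K


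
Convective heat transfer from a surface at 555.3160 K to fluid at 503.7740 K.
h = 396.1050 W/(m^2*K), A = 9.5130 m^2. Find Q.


dT = 51.5420 K
Q = 396.1050 * 9.5130 * 51.5420 = 194217.8257 W

194217.8257 W


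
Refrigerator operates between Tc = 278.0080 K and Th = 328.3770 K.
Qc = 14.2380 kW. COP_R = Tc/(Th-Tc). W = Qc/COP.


COP = 278.0080 / 50.3690 = 5.5194
W = 14.2380 / 5.5194 = 2.5796 kW

COP = 5.5194, W = 2.5796 kW


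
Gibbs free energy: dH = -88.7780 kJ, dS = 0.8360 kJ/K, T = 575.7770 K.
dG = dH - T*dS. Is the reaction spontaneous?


T*dS = 575.7770 * 0.8360 = 481.3496 kJ
dG = -88.7780 - 481.3496 = -570.1276 kJ (spontaneous)

dG = -570.1276 kJ, spontaneous


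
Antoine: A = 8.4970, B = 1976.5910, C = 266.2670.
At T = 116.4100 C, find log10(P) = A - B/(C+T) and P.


C+T = 382.6770
B/(C+T) = 5.1652
log10(P) = 8.4970 - 5.1652 = 3.3318
P = 10^3.3318 = 2146.9997 mmHg

2146.9997 mmHg


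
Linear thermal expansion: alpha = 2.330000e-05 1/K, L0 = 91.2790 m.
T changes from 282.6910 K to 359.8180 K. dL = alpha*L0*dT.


dT = 77.1270 K
dL = 2.330000e-05 * 91.2790 * 77.1270 = 0.164034 m
L_final = 91.443034 m

dL = 0.164034 m


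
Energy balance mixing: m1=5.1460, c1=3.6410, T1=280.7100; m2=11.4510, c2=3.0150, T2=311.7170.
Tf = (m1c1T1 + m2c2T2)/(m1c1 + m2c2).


num = 16021.5032
den = 53.2614
Tf = 300.8092 K

300.8092 K


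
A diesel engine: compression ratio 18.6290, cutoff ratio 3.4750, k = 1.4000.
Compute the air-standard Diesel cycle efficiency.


r^(k-1) = 3.2216
rc^k = 5.7192
eta = 0.5772 = 57.7243%

57.7243%


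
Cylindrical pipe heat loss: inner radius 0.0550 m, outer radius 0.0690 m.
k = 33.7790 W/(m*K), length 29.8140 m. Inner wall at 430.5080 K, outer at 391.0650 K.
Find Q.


dT = 39.4430 K
ln(ro/ri) = 0.2268
Q = 2*pi*33.7790*29.8140*39.4430 / 0.2268 = 1100588.2870 W

1100588.2870 W


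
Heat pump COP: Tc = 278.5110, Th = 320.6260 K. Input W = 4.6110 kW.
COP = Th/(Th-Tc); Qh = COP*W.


COP = 320.6260 / 42.1150 = 7.6131
Qh = 7.6131 * 4.6110 = 35.1040 kW

COP = 7.6131, Qh = 35.1040 kW


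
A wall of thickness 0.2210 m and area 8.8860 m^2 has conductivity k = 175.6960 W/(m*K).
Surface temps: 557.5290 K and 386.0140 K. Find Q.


dT = 171.5150 K
Q = 175.6960 * 8.8860 * 171.5150 / 0.2210 = 1211652.3168 W

1211652.3168 W


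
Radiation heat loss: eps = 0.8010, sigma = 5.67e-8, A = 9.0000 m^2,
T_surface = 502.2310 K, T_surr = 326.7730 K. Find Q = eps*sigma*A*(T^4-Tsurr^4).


T^4 = 6.3623e+10
Tsurr^4 = 1.1402e+10
Q = 0.8010 * 5.67e-8 * 9.0000 * 5.2221e+10 = 21345.3057 W

21345.3057 W


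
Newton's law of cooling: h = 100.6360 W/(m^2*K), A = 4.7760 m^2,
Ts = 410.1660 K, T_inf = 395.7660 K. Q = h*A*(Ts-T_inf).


dT = 14.4000 K
Q = 100.6360 * 4.7760 * 14.4000 = 6921.1805 W

6921.1805 W


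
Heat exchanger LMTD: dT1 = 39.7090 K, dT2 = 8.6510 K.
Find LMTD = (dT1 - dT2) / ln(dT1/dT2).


dT1/dT2 = 4.5901
ln(dT1/dT2) = 1.5239
LMTD = 31.0580 / 1.5239 = 20.3806 K

20.3806 K


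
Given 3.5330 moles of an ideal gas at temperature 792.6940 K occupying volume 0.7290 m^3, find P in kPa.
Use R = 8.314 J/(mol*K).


P = nRT/V = 3.5330 * 8.314 * 792.6940 / 0.7290
= 23284.0878 / 0.7290 = 31939.7638 Pa = 31.9398 kPa

31.9398 kPa


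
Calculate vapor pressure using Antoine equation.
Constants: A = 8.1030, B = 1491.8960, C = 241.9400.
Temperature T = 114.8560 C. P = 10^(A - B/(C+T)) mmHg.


C+T = 356.7960
B/(C+T) = 4.1814
log10(P) = 8.1030 - 4.1814 = 3.9216
P = 10^3.9216 = 8348.9191 mmHg

8348.9191 mmHg


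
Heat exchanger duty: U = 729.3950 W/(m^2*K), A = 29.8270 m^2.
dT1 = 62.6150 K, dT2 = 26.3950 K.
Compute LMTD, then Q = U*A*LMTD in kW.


LMTD = 41.9295 K
Q = 729.3950 * 29.8270 * 41.9295 = 912204.8666 W = 912.2049 kW

912.2049 kW


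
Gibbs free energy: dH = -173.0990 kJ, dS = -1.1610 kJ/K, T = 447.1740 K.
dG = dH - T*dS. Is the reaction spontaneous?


T*dS = 447.1740 * -1.1610 = -519.1690 kJ
dG = -173.0990 + 519.1690 = 346.0700 kJ (non-spontaneous)

dG = 346.0700 kJ, non-spontaneous


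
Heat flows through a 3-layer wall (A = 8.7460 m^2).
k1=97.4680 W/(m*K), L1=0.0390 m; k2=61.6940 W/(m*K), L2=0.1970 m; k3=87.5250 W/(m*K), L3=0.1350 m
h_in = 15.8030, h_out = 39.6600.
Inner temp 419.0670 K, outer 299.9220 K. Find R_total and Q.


R_conv_in = 1/(15.8030*8.7460) = 0.0072
R_1 = 0.0390/(97.4680*8.7460) = 4.5750e-05
R_2 = 0.1970/(61.6940*8.7460) = 0.0004
R_3 = 0.1350/(87.5250*8.7460) = 0.0002
R_conv_out = 1/(39.6600*8.7460) = 0.0029
R_total = 0.0107 K/W
Q = 119.1450 / 0.0107 = 11129.4604 W

R_total = 0.0107 K/W, Q = 11129.4604 W


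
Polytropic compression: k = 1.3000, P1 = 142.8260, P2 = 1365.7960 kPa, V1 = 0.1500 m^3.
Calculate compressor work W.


(k-1)/k = 0.2308
(P2/P1)^exp = 1.6838
W = 4.3333 * 142.8260 * 0.1500 * (1.6838 - 1) = 63.4807 kJ

63.4807 kJ


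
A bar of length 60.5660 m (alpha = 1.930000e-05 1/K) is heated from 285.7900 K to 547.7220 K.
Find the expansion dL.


dT = 261.9320 K
dL = 1.930000e-05 * 60.5660 * 261.9320 = 0.306179 m
L_final = 60.872179 m

dL = 0.306179 m


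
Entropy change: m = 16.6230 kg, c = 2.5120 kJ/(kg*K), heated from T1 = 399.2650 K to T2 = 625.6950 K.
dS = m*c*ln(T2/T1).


T2/T1 = 1.5671
ln(T2/T1) = 0.4492
dS = 16.6230 * 2.5120 * 0.4492 = 18.7588 kJ/K

18.7588 kJ/K


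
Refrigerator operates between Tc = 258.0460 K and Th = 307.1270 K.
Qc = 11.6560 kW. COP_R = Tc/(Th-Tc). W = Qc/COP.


COP = 258.0460 / 49.0810 = 5.2576
W = 11.6560 / 5.2576 = 2.2170 kW

COP = 5.2576, W = 2.2170 kW


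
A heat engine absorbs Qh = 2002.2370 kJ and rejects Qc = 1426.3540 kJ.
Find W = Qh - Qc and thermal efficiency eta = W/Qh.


W = 2002.2370 - 1426.3540 = 575.8830 kJ
eta = 575.8830 / 2002.2370 = 0.2876 = 28.7620%

W = 575.8830 kJ, eta = 28.7620%


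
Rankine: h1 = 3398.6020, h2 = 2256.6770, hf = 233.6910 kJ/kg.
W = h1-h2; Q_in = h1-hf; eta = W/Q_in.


W = 1141.9250 kJ/kg
Q_in = 3164.9110 kJ/kg
eta = 0.3608 = 36.0808%

eta = 36.0808%


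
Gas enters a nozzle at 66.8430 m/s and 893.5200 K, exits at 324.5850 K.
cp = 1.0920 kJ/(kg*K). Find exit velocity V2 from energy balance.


dT = 568.9350 K
2*cp*1000*dT = 1242554.0400
V1^2 = 4467.9866
V2 = sqrt(1247022.0266) = 1116.7014 m/s

1116.7014 m/s


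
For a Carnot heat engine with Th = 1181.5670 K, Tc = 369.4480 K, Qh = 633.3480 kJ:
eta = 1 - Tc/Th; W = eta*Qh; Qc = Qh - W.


eta = 1 - 369.4480/1181.5670 = 0.6873
W = 0.6873 * 633.3480 = 435.3151 kJ
Qc = 633.3480 - 435.3151 = 198.0329 kJ

eta = 68.7324%, W = 435.3151 kJ, Qc = 198.0329 kJ


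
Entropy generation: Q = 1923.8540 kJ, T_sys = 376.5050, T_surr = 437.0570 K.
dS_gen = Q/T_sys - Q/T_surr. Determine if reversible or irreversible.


dS_sys = 1923.8540/376.5050 = 5.1098 kJ/K
dS_surr = -1923.8540/437.0570 = -4.4018 kJ/K
dS_gen = 5.1098 - 4.4018 = 0.7079 kJ/K (irreversible)

dS_gen = 0.7079 kJ/K, irreversible


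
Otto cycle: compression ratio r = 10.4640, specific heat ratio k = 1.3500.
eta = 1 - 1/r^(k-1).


r^(k-1) = 2.2745
eta = 1 - 1/2.2745 = 0.5604 = 56.0351%

56.0351%


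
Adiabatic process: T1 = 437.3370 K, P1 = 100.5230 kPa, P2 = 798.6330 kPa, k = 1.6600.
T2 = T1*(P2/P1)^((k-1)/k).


(k-1)/k = 0.3976
(P2/P1)^exp = 2.2796
T2 = 437.3370 * 2.2796 = 996.9654 K

996.9654 K


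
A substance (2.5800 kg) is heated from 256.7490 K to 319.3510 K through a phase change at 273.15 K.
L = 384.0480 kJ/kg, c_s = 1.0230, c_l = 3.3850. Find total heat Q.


Q1 (sensible, solid) = 2.5800 * 1.0230 * 16.4010 = 43.2878 kJ
Q2 (latent) = 2.5800 * 384.0480 = 990.8438 kJ
Q3 (sensible, liquid) = 2.5800 * 3.3850 * 46.2010 = 403.4872 kJ
Q_total = 1437.6188 kJ

1437.6188 kJ


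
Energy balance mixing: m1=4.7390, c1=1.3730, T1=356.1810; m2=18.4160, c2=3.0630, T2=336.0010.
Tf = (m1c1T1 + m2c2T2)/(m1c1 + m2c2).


num = 21270.7583
den = 62.9149
Tf = 338.0880 K

338.0880 K


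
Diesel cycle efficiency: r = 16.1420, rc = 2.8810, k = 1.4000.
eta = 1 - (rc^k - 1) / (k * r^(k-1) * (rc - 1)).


r^(k-1) = 3.0422
rc^k = 4.3991
eta = 0.5757 = 57.5713%

57.5713%


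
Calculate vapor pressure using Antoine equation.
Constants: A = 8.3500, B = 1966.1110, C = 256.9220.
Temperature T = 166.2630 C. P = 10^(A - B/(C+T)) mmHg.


C+T = 423.1850
B/(C+T) = 4.6460
log10(P) = 8.3500 - 4.6460 = 3.7040
P = 10^3.7040 = 5058.4258 mmHg

5058.4258 mmHg


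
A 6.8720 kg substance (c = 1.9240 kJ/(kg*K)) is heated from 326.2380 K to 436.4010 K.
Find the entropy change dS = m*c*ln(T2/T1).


T2/T1 = 1.3377
ln(T2/T1) = 0.2909
dS = 6.8720 * 1.9240 * 0.2909 = 3.8467 kJ/K

3.8467 kJ/K


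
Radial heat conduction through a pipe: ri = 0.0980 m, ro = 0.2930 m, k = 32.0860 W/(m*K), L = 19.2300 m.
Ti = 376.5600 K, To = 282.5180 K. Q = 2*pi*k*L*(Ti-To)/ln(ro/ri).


dT = 94.0420 K
ln(ro/ri) = 1.0952
Q = 2*pi*32.0860*19.2300*94.0420 / 1.0952 = 332890.2835 W

332890.2835 W


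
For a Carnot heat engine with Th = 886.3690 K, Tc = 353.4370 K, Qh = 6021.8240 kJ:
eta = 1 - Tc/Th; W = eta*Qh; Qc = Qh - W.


eta = 1 - 353.4370/886.3690 = 0.6013
W = 0.6013 * 6021.8240 = 3620.6396 kJ
Qc = 6021.8240 - 3620.6396 = 2401.1844 kJ

eta = 60.1253%, W = 3620.6396 kJ, Qc = 2401.1844 kJ


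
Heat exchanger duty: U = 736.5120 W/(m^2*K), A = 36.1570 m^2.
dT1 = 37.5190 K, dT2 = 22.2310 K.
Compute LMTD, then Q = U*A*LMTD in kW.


LMTD = 29.2113 K
Q = 736.5120 * 36.1570 * 29.2113 = 777897.8350 W = 777.8978 kW

777.8978 kW


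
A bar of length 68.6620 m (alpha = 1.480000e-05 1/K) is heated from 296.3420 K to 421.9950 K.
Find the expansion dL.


dT = 125.6530 K
dL = 1.480000e-05 * 68.6620 * 125.6530 = 0.127688 m
L_final = 68.789688 m

dL = 0.127688 m


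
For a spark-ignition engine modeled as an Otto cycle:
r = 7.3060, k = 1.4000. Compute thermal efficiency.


r^(k-1) = 2.2155
eta = 1 - 1/2.2155 = 0.5486 = 54.8635%

54.8635%


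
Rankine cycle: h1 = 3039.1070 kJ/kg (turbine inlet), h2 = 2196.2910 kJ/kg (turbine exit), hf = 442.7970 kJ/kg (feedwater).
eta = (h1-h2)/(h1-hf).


W = 842.8160 kJ/kg
Q_in = 2596.3100 kJ/kg
eta = 0.3246 = 32.4621%

eta = 32.4621%


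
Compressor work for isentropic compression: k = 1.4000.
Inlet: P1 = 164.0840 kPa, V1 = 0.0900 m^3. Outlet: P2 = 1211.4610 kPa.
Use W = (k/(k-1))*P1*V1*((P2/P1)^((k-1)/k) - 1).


(k-1)/k = 0.2857
(P2/P1)^exp = 1.7704
W = 3.5000 * 164.0840 * 0.0900 * (1.7704 - 1) = 39.8188 kJ

39.8188 kJ


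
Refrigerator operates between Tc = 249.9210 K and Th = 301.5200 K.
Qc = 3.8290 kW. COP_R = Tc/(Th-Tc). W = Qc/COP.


COP = 249.9210 / 51.5990 = 4.8435
W = 3.8290 / 4.8435 = 0.7905 kW

COP = 4.8435, W = 0.7905 kW


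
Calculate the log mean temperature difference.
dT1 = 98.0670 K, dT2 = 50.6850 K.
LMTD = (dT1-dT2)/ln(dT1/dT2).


dT1/dT2 = 1.9348
ln(dT1/dT2) = 0.6600
LMTD = 47.3820 / 0.6600 = 71.7886 K

71.7886 K


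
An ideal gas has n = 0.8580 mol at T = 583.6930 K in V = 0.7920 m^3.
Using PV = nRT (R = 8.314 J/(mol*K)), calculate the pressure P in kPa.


P = nRT/V = 0.8580 * 8.314 * 583.6930 / 0.7920
= 4163.7227 / 0.7920 = 5257.2256 Pa = 5.2572 kPa

5.2572 kPa


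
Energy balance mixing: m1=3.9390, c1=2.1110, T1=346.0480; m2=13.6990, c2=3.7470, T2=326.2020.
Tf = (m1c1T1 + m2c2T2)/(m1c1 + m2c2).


num = 19621.4669
den = 59.6454
Tf = 328.9688 K

328.9688 K


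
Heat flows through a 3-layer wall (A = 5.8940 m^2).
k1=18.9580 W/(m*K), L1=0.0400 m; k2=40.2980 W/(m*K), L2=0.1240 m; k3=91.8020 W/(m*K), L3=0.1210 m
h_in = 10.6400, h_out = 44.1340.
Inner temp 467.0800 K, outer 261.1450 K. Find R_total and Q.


R_conv_in = 1/(10.6400*5.8940) = 0.0159
R_1 = 0.0400/(18.9580*5.8940) = 0.0004
R_2 = 0.1240/(40.2980*5.8940) = 0.0005
R_3 = 0.1210/(91.8020*5.8940) = 0.0002
R_conv_out = 1/(44.1340*5.8940) = 0.0038
R_total = 0.0209 K/W
Q = 205.9350 / 0.0209 = 9856.2547 W

R_total = 0.0209 K/W, Q = 9856.2547 W


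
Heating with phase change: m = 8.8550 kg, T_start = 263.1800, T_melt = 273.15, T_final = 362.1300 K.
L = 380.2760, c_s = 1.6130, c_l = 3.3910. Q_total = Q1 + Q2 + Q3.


Q1 (sensible, solid) = 8.8550 * 1.6130 * 9.9700 = 142.4027 kJ
Q2 (latent) = 8.8550 * 380.2760 = 3367.3440 kJ
Q3 (sensible, liquid) = 8.8550 * 3.3910 * 88.9800 = 2671.8296 kJ
Q_total = 6181.5762 kJ

6181.5762 kJ


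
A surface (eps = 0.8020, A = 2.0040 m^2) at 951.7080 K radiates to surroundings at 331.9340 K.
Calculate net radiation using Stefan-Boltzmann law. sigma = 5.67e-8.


T^4 = 8.2038e+11
Tsurr^4 = 1.2140e+10
Q = 0.8020 * 5.67e-8 * 2.0040 * 8.0824e+11 = 73653.8535 W

73653.8535 W
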